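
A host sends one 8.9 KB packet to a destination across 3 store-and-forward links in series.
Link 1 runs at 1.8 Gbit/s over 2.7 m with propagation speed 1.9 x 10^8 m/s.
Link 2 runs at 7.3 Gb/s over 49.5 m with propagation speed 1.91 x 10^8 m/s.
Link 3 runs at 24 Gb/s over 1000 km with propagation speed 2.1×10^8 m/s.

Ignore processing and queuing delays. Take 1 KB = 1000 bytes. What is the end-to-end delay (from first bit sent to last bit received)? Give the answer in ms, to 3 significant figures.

4.81 ms

L = 71200 bits.
Transmission delays (L/R per hop): 0.0395556, 0.00975342, 0.00296667 ms; sum = 0.0522756 ms.
Propagation delays (d/s per hop): 1.42105e-05, 0.000259162, 4.7619 ms; sum = 4.76218 ms.
End-to-end = 4.81 ms.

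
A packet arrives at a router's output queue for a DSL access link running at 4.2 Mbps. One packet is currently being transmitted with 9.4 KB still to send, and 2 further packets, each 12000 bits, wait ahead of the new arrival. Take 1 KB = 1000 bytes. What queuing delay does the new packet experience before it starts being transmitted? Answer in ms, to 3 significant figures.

Each queued packet: L/R = 12000/4200000 = 2.85714 ms.
2 queued → 5.71429 ms.
Plus remaining 75200 bits of current packet: 17.9048 ms.
Queuing delay = 23.6 ms.

23.6 ms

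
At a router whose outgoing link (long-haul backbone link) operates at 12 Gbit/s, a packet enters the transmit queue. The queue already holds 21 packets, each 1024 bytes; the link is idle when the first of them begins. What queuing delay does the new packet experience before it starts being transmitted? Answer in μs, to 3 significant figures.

Each queued packet: L/R = 8192/12000000000 = 0.682667 μs.
21 queued → 14.336 μs.
Queuing delay = 14.3 μs.

14.3 μs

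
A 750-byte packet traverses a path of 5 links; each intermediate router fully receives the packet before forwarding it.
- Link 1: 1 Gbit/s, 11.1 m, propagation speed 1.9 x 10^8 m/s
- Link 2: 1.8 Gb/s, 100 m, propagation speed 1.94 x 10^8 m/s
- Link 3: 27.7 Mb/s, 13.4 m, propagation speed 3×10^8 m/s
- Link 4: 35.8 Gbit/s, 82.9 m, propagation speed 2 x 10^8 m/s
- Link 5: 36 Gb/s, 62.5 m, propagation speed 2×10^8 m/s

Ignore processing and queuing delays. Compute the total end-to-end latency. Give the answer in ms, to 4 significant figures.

L = 750 × 8 = 6000 bits.
Transmission delays (L/R per hop): 0.006, 0.00333333, 0.216606, 0.000167598, 0.000166667 ms; sum = 0.226274 ms.
Propagation delays (d/s per hop): 5.84211e-05, 0.000515464, 4.46667e-05, 0.0004145, 0.0003125 ms; sum = 0.00134555 ms.
End-to-end = 0.2276 ms.

0.2276 ms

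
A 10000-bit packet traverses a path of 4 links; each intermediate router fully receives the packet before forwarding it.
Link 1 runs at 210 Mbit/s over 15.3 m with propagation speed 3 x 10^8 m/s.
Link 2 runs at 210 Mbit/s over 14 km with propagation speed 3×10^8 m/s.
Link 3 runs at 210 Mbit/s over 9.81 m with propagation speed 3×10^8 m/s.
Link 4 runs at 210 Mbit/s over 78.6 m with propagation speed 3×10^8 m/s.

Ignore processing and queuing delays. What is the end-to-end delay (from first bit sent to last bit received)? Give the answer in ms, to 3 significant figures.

Transmission delay per hop = L/R = 10000/210000000 = 0.047619 ms; 4 hops → 0.190476 ms.
Propagation delays (d/s per hop): 5.1e-05, 0.0466667, 3.27e-05, 0.000262 ms; sum = 0.0470124 ms.
End-to-end = 0.237 ms.

0.237 ms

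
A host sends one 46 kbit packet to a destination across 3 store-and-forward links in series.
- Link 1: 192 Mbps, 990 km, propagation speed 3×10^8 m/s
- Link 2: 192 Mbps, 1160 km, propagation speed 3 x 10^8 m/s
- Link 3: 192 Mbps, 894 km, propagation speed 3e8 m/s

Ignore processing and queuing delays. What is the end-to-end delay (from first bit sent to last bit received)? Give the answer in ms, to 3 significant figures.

10.9 ms

L = 46000 bits.
Transmission delay per hop = L/R = 46000/192000000 = 0.239583 ms; 3 hops → 0.71875 ms.
Propagation delays (d/s per hop): 3.3, 3.86667, 2.98 ms; sum = 10.1467 ms.
End-to-end = 10.9 ms.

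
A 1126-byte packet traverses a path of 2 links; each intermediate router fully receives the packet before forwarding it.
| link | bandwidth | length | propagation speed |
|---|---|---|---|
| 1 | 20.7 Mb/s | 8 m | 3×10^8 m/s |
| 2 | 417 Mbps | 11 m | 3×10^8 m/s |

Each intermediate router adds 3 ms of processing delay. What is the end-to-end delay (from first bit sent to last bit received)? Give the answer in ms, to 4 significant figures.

L = 1126 × 8 = 9008 bits.
Transmission delays (L/R per hop): 0.435169, 0.0216019 ms; sum = 0.456771 ms.
Propagation delays (d/s per hop): 2.66667e-05, 3.66667e-05 ms; sum = 6.33333e-05 ms.
Processing at 1 router(s): 1 × 3 ms = 3 ms.
End-to-end = 3.457 ms.

3.457 ms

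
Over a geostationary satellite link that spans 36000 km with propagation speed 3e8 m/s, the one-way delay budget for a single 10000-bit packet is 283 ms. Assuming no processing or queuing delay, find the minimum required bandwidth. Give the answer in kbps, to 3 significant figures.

61.3 kbps

Propagation delay = 36000000 / 300000000 = 120 ms.
Transmission budget = 283 − 120 = 163 ms.
R ≥ L / t_tx = 10000 bits / 0.163 s = 61.3 kbps.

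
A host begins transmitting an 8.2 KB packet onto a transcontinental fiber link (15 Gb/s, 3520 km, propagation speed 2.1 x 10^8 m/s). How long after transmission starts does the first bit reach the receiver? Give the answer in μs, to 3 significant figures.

First bit experiences only propagation delay: d/s = 3520000/210000000 = 16800 μs.

16800 μs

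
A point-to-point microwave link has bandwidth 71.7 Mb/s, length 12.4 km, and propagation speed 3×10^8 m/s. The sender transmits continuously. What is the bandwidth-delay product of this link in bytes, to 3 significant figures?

Propagation delay = 12400 / 300000000 = 4.13333e-05 s.
BDP = R × t_prop = 71700000 × 4.13333e-05 = 2963.6 bits.
In bytes: 2963.6/8 = 370 bytes.

370 bytes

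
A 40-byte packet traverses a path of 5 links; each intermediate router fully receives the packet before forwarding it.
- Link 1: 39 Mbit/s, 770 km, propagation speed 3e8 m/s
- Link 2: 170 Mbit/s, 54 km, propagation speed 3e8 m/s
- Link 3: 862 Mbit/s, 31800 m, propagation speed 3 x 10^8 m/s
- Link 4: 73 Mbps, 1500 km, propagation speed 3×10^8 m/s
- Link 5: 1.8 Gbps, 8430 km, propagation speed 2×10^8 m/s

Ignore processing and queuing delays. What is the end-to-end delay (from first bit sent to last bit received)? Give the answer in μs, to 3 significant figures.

L = 40 × 8 = 320 bits.
Transmission delays (L/R per hop): 8.20513, 1.88235, 0.37123, 4.38356, 0.177778 μs; sum = 15.0201 μs.
Propagation delays (d/s per hop): 2566.67, 180, 106, 5000, 42150 μs; sum = 50002.7 μs.
End-to-end = 50000 μs.

50000 μs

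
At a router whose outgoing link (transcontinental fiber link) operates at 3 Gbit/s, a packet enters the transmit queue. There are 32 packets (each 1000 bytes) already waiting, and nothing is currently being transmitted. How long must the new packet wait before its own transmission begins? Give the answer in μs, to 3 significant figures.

Each queued packet: L/R = 8000/3000000000 = 2.66667 μs.
32 queued → 85.3333 μs.
Queuing delay = 85.3 μs.

85.3 μs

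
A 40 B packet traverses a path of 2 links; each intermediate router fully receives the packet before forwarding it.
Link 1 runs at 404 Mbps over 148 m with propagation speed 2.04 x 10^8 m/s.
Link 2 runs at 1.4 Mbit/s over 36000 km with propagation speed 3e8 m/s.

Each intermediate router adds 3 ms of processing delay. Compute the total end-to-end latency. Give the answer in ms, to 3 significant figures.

123 ms

L = 40 × 8 = 320 bits.
Transmission delays (L/R per hop): 0.000792079, 0.228571 ms; sum = 0.229364 ms.
Propagation delays (d/s per hop): 0.00072549, 120 ms; sum = 120.001 ms.
Processing at 1 router(s): 1 × 3 ms = 3 ms.
End-to-end = 123 ms.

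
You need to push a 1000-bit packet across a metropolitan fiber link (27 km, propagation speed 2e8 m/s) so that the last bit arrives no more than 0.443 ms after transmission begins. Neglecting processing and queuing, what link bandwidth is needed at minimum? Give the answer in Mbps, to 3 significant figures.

Propagation delay = 27000 / 200000000 = 0.135 ms.
Transmission budget = 0.443 − 0.135 = 0.308 ms.
R ≥ L / t_tx = 1000 bits / 0.000308 s = 3.25 Mbps.

3.25 Mbps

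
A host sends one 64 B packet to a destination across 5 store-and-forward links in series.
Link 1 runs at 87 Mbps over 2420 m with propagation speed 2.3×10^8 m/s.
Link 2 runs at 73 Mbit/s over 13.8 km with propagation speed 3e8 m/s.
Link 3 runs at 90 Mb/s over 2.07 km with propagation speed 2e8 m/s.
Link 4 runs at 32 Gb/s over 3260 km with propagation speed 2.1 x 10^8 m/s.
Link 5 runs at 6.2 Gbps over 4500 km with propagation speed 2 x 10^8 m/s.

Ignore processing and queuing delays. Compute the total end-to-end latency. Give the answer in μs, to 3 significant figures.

38100 μs

L = 64 × 8 = 512 bits.
Transmission delays (L/R per hop): 5.88506, 7.0137, 5.68889, 0.016, 0.0825806 μs; sum = 18.6862 μs.
Propagation delays (d/s per hop): 10.5217, 46, 10.35, 15523.8, 22500 μs; sum = 38090.7 μs.
End-to-end = 38100 μs.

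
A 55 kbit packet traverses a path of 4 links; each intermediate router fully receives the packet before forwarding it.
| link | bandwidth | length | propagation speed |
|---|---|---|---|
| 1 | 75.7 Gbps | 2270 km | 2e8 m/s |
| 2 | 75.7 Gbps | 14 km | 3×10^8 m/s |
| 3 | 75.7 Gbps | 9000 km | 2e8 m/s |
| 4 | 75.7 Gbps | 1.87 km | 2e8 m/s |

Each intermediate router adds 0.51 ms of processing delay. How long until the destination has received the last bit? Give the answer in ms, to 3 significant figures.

L = 55000 bits.
Transmission delay per hop = L/R = 55000/75700000000 = 0.000726552 ms; 4 hops → 0.00290621 ms.
Propagation delays (d/s per hop): 11.35, 0.0466667, 45, 0.00935 ms; sum = 56.406 ms.
Processing at 3 router(s): 3 × 0.51 ms = 1.53 ms.
End-to-end = 57.9 ms.

57.9 ms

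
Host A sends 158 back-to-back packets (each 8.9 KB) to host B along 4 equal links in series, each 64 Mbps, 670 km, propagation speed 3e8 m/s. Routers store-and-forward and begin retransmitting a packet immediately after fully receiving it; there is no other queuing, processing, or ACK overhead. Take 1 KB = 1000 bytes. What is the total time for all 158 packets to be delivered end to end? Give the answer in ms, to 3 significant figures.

Per-hop transmission t_tx = L/R = 71200/64000000 = 1.1125 ms.
Per-hop propagation t_prop = 670000/300000000 = 2.23333 ms.
Pipeline fill: first packet needs 4·t_tx to clear all hops; remaining 157 packets each add one t_tx.
Total = (4+158-1)·t_tx + 4·t_prop = 161·1.1125 + 4·2.23333 = 188 ms.

188 ms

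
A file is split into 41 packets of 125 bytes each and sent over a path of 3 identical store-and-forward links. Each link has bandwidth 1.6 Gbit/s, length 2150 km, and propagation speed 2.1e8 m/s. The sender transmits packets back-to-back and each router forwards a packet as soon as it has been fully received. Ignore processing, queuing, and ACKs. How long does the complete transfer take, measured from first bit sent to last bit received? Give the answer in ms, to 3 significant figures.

30.7 ms

Per-hop transmission t_tx = L/R = 1000/1600000000 = 0.000625 ms.
Per-hop propagation t_prop = 2150000/210000000 = 10.2381 ms.
Pipeline fill: first packet needs 3·t_tx to clear all hops; remaining 40 packets each add one t_tx.
Total = (3+41-1)·t_tx + 3·t_prop = 43·0.000625 + 3·10.2381 = 30.7 ms.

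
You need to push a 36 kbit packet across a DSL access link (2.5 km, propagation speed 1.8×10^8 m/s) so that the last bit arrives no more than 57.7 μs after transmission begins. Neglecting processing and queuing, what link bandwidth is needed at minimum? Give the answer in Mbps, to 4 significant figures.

Propagation delay = 2500 / 180000000 = 13.8889 μs.
Transmission budget = 57.7 − 13.8889 = 43.8111 μs.
R ≥ L / t_tx = 36000 bits / 4.38111e-05 s = 821.7 Mbps.

821.7 Mbps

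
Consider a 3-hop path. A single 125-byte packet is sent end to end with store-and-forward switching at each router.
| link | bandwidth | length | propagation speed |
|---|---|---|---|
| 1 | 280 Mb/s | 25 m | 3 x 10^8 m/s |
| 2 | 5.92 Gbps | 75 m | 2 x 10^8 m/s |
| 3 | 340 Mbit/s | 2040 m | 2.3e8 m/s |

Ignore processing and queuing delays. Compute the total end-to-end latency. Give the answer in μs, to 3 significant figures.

16.0 μs

L = 125 × 8 = 1000 bits.
Transmission delays (L/R per hop): 3.57143, 0.168919, 2.94118 μs; sum = 6.68152 μs.
Propagation delays (d/s per hop): 0.0833333, 0.375, 8.86957 μs; sum = 9.3279 μs.
End-to-end = 16.0 μs.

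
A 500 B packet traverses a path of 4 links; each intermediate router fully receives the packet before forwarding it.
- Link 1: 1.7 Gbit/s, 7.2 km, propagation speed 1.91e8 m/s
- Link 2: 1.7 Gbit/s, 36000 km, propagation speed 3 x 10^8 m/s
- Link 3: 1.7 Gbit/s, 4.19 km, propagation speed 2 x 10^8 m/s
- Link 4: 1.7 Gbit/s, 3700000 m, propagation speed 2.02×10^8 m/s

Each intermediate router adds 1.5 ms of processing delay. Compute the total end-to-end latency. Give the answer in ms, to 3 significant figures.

L = 500 × 8 = 4000 bits.
Transmission delay per hop = L/R = 4000/1700000000 = 0.00235294 ms; 4 hops → 0.00941176 ms.
Propagation delays (d/s per hop): 0.0376963, 120, 0.02095, 18.3168 ms; sum = 138.375 ms.
Processing at 3 router(s): 3 × 1.5 ms = 4.5 ms.
End-to-end = 143 ms.

143 ms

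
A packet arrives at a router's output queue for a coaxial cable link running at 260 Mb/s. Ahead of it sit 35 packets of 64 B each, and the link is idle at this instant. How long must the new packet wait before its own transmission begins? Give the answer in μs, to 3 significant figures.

Each queued packet: L/R = 512/260000000 = 1.96923 μs.
35 queued → 68.9231 μs.
Queuing delay = 68.9 μs.

68.9 μs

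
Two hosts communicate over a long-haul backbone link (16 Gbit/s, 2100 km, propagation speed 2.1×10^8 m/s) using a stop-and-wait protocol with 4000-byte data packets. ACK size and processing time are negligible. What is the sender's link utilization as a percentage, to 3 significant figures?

t_tx = L/R = 32000/16000000000 = 2e-06 s.
t_prop = 2100000/210000000 = 0.01 s; RTT = 0.02 s.
Cycle = t_tx + RTT = 0.020002 s.
Utilization = t_tx / cycle = 2e-06/0.020002 = 0.0100 %.

0.0100 %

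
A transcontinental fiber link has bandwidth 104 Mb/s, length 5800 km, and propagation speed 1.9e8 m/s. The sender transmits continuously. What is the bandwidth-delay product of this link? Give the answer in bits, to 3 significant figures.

3170000 bits

Propagation delay = 5800000 / 190000000 = 0.0305263 s.
BDP = R × t_prop = 104000000 × 0.0305263 = 3174740 bits.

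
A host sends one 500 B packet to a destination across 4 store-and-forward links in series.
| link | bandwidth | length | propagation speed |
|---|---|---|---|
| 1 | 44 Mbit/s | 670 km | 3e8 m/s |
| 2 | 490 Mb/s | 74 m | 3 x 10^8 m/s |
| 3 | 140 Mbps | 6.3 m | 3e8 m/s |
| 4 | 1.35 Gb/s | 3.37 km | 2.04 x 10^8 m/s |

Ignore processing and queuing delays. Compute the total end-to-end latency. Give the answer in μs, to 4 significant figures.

L = 500 × 8 = 4000 bits.
Transmission delays (L/R per hop): 90.9091, 8.16327, 28.5714, 2.96296 μs; sum = 130.607 μs.
Propagation delays (d/s per hop): 2233.33, 0.246667, 0.021, 16.5196 μs; sum = 2250.12 μs.
End-to-end = 2381 μs.

2381 μs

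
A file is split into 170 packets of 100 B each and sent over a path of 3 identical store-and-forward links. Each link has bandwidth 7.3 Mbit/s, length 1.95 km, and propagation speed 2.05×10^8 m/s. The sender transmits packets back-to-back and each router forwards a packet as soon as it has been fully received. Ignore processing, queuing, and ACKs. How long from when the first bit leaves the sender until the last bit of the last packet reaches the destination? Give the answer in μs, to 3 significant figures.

Per-hop transmission t_tx = L/R = 800/7300000 = 109.589 μs.
Per-hop propagation t_prop = 1950/2.05e+08 = 9.5122 μs.
Pipeline fill: first packet needs 3·t_tx to clear all hops; remaining 169 packets each add one t_tx.
Total = (3+170-1)·t_tx + 3·t_prop = 172·109.589 + 3·9.5122 = 18900 μs.

18900 μs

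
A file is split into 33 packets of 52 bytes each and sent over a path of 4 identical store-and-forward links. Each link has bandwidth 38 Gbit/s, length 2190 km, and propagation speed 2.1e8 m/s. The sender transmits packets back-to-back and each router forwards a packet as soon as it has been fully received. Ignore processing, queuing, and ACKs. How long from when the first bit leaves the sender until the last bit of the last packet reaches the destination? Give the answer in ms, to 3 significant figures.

Per-hop transmission t_tx = L/R = 416/38000000000 = 1.09474e-05 ms.
Per-hop propagation t_prop = 2190000/210000000 = 10.4286 ms.
Pipeline fill: first packet needs 4·t_tx to clear all hops; remaining 32 packets each add one t_tx.
Total = (4+33-1)·t_tx + 4·t_prop = 36·1.09474e-05 + 4·10.4286 = 41.7 ms.

41.7 ms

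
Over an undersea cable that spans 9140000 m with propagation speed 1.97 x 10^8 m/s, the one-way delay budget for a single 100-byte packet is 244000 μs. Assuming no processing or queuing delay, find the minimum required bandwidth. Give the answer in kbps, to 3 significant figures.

L = 800 bits.
Propagation delay = 9140000 / 197000000 = 46395.9 μs.
Transmission budget = 244000 − 46395.9 = 197604 μs.
R ≥ L / t_tx = 800 bits / 0.197604 s = 4.05 kbps.

4.05 kbps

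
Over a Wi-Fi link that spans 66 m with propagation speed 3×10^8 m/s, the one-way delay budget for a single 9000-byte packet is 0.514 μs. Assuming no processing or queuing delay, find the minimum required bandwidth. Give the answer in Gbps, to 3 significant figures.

L = 72000 bits.
Propagation delay = 66 / 300000000 = 0.22 μs.
Transmission budget = 0.514 − 0.22 = 0.294 μs.
R ≥ L / t_tx = 72000 bits / 2.94e-07 s = 245 Gbps.

245 Gbps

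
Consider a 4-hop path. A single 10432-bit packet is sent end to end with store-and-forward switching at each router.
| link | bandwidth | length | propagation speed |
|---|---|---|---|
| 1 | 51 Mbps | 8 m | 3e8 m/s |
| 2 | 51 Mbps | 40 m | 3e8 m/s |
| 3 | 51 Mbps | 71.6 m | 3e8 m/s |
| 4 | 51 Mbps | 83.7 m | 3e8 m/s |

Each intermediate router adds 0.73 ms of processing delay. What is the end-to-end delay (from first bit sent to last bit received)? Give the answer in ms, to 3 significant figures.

Transmission delay per hop = L/R = 10432/51000000 = 0.204549 ms; 4 hops → 0.818196 ms.
Propagation delays (d/s per hop): 2.66667e-05, 0.000133333, 0.000238667, 0.000279 ms; sum = 0.000677667 ms.
Processing at 3 router(s): 3 × 0.73 ms = 2.19 ms.
End-to-end = 3.01 ms.

3.01 ms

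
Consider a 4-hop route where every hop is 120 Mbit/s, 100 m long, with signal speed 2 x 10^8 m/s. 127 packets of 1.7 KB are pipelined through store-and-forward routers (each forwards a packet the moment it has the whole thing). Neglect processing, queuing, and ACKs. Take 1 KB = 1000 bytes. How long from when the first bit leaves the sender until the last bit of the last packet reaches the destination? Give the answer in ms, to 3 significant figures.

Per-hop transmission t_tx = L/R = 13600/120000000 = 0.113333 ms.
Per-hop propagation t_prop = 100/200000000 = 0.0005 ms.
Pipeline fill: first packet needs 4·t_tx to clear all hops; remaining 126 packets each add one t_tx.
Total = (4+127-1)·t_tx + 4·t_prop = 130·0.113333 + 4·0.0005 = 14.7 ms.

14.7 ms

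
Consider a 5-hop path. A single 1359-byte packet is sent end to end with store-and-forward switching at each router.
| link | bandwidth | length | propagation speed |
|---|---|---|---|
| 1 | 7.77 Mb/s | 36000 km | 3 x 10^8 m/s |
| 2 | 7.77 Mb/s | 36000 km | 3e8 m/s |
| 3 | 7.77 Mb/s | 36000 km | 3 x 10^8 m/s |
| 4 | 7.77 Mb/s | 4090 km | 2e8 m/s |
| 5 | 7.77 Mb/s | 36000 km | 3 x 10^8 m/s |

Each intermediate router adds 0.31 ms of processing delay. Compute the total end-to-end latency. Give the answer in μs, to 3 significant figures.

L = 1359 × 8 = 10872 bits.
Transmission delay per hop = L/R = 10872/7770000 = 1399.23 μs; 5 hops → 6996.14 μs.
Propagation delays (d/s per hop): 120000, 120000, 120000, 20450, 120000 μs; sum = 500450 μs.
Processing at 4 router(s): 4 × 0.31 ms = 1240 μs.
End-to-end = 509000 μs.

509000 μs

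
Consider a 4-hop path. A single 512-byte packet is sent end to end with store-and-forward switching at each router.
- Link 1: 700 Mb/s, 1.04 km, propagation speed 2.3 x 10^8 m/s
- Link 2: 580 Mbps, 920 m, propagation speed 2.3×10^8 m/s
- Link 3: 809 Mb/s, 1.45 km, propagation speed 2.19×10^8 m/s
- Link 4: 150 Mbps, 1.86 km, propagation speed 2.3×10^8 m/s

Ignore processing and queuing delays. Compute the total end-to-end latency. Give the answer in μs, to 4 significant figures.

L = 512 × 8 = 4096 bits.
Transmission delays (L/R per hop): 5.85143, 7.06207, 5.06304, 27.3067 μs; sum = 45.2832 μs.
Propagation delays (d/s per hop): 4.52174, 4, 6.621, 8.08696 μs; sum = 23.2297 μs.
End-to-end = 68.51 μs.

68.51 μs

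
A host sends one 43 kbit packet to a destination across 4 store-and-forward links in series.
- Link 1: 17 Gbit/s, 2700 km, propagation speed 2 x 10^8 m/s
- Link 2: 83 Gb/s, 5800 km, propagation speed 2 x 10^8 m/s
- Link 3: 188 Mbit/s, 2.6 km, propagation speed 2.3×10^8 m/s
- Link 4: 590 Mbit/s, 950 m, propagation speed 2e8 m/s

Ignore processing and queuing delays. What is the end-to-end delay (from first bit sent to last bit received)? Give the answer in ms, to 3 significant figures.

42.8 ms

L = 43000 bits.
Transmission delays (L/R per hop): 0.00252941, 0.000518072, 0.228723, 0.0728814 ms; sum = 0.304652 ms.
Propagation delays (d/s per hop): 13.5, 29, 0.0113043, 0.00475 ms; sum = 42.5161 ms.
End-to-end = 42.8 ms.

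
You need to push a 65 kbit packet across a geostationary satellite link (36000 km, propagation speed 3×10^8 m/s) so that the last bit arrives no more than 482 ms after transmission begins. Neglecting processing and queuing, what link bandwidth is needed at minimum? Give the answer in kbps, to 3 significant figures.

180 kbps

Propagation delay = 36000000 / 300000000 = 120 ms.
Transmission budget = 482 − 120 = 362 ms.
R ≥ L / t_tx = 65000 bits / 0.362 s = 180 kbps.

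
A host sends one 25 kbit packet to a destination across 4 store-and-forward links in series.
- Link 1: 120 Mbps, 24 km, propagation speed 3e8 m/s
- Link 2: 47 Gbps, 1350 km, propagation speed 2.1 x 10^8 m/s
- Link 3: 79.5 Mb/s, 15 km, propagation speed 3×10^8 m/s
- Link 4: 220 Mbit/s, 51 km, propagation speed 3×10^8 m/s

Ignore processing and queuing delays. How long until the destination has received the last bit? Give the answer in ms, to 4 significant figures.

L = 25000 bits.
Transmission delays (L/R per hop): 0.208333, 0.000531915, 0.314465, 0.113636 ms; sum = 0.636967 ms.
Propagation delays (d/s per hop): 0.08, 6.42857, 0.05, 0.17 ms; sum = 6.72857 ms.
End-to-end = 7.366 ms.

7.366 ms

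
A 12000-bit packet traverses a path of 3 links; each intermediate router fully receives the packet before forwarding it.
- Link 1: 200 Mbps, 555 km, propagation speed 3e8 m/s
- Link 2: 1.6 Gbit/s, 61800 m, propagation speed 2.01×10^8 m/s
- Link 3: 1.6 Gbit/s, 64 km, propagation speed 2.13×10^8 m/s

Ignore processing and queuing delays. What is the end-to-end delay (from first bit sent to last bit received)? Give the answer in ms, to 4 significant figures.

Transmission delays (L/R per hop): 0.06, 0.0075, 0.0075 ms; sum = 0.075 ms.
Propagation delays (d/s per hop): 1.85, 0.307463, 0.300469 ms; sum = 2.45793 ms.
End-to-end = 2.533 ms.

2.533 ms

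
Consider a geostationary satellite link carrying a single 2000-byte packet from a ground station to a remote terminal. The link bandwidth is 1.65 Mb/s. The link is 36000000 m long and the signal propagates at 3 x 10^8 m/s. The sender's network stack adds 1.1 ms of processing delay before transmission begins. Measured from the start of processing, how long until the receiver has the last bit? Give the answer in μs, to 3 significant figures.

131000 μs

L = 2000 × 8 = 16000 bits.
Transmission delay = L/R = 16000 / 1650000 = 9696.97 μs.
Propagation delay = d/s = 36000000 m / 300000000 m/s = 120000 μs.
Plus processing delay 1.1 ms = 1100 μs.
Total = 131000 μs.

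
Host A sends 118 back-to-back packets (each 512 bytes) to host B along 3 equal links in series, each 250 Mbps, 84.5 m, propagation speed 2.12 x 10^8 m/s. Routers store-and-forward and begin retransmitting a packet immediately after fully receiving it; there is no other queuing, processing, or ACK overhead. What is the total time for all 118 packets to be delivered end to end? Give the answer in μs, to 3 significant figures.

Per-hop transmission t_tx = L/R = 4096/250000000 = 16.384 μs.
Per-hop propagation t_prop = 84.5/212000000 = 0.398585 μs.
Pipeline fill: first packet needs 3·t_tx to clear all hops; remaining 117 packets each add one t_tx.
Total = (3+118-1)·t_tx + 3·t_prop = 120·16.384 + 3·0.398585 = 1970 μs.

1970 μs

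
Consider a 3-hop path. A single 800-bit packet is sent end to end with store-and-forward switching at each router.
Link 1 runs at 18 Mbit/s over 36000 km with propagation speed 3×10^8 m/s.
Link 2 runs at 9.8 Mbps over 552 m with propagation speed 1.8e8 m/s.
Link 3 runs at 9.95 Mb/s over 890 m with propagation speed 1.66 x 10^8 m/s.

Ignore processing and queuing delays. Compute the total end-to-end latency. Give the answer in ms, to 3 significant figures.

Transmission delays (L/R per hop): 0.0444444, 0.0816327, 0.080402 ms; sum = 0.206479 ms.
Propagation delays (d/s per hop): 120, 0.00306667, 0.00536145 ms; sum = 120.008 ms.
End-to-end = 120 ms.

120 ms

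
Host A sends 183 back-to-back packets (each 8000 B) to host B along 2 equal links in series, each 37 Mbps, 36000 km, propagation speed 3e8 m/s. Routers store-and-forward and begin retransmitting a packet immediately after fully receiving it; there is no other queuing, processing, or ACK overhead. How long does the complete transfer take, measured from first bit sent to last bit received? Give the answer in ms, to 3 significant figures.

558 ms

Per-hop transmission t_tx = L/R = 64000/37000000 = 1.72973 ms.
Per-hop propagation t_prop = 36000000/300000000 = 120 ms.
Pipeline fill: first packet needs 2·t_tx to clear all hops; remaining 182 packets each add one t_tx.
Total = (2+183-1)·t_tx + 2·t_prop = 184·1.72973 + 2·120 = 558 ms.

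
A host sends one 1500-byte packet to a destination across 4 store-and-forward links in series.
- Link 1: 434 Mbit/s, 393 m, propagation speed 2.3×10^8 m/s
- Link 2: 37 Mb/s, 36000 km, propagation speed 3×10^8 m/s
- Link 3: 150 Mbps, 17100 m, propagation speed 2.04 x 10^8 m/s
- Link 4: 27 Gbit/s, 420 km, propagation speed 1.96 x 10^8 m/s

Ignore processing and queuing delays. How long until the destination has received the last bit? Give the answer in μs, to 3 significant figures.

123000 μs

L = 1500 × 8 = 12000 bits.
Transmission delays (L/R per hop): 27.6498, 324.324, 80, 0.444444 μs; sum = 432.419 μs.
Propagation delays (d/s per hop): 1.7087, 120000, 83.8235, 2142.86 μs; sum = 122228 μs.
End-to-end = 123000 μs.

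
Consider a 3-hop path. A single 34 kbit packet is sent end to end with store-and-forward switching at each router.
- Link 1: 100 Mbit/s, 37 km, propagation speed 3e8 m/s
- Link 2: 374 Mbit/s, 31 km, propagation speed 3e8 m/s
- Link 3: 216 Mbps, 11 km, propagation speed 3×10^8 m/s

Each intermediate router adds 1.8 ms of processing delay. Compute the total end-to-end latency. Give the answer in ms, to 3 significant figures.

4.45 ms

L = 34000 bits.
Transmission delays (L/R per hop): 0.34, 0.0909091, 0.157407 ms; sum = 0.588316 ms.
Propagation delays (d/s per hop): 0.123333, 0.103333, 0.0366667 ms; sum = 0.263333 ms.
Processing at 2 router(s): 2 × 1.8 ms = 3.6 ms.
End-to-end = 4.45 ms.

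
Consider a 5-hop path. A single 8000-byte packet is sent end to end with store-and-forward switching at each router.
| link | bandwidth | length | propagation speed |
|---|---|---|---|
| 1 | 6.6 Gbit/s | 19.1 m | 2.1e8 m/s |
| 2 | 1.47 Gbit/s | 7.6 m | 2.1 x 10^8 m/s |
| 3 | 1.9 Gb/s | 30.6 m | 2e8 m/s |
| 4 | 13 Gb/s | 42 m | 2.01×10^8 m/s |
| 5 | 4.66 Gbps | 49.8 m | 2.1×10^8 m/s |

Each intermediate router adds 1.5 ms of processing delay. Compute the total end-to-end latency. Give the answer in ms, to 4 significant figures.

6.106 ms

L = 8000 × 8 = 64000 bits.
Transmission delays (L/R per hop): 0.00969697, 0.0435374, 0.0336842, 0.00492308, 0.0137339 ms; sum = 0.105576 ms.
Propagation delays (d/s per hop): 9.09524e-05, 3.61905e-05, 0.000153, 0.000208955, 0.000237143 ms; sum = 0.000726241 ms.
Processing at 4 router(s): 4 × 1.5 ms = 6 ms.
End-to-end = 6.106 ms.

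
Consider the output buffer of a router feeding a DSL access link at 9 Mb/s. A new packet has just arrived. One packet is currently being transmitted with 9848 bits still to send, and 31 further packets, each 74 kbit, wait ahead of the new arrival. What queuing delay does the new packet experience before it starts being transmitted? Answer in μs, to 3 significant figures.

256000 μs

Each queued packet: L/R = 74000/9000000 = 8222.22 μs.
31 queued → 254889 μs.
Plus remaining 9848 bits of current packet: 1094.22 μs.
Queuing delay = 256000 μs.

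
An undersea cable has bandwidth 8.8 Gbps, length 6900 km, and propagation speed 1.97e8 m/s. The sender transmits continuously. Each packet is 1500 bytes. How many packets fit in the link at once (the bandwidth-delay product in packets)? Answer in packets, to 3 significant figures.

Propagation delay = 6900000 / 197000000 = 0.0350254 s.
BDP = R × t_prop = 8800000000 × 0.0350254 = 308223000 bits.
In packets of 12000 bits: 25700 packets.

25700 packets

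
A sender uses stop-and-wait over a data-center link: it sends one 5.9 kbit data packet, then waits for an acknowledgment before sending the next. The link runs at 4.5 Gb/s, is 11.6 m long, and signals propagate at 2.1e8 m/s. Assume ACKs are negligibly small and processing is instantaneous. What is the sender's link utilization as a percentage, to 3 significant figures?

t_tx = L/R = 5900/4500000000 = 1.31111e-06 s.
t_prop = 11.6/210000000 = 5.52381e-08 s; RTT = 1.10476e-07 s.
Cycle = t_tx + RTT = 1.42159e-06 s.
Utilization = t_tx / cycle = 1.31111e-06/1.42159e-06 = 92.2 %.

92.2 %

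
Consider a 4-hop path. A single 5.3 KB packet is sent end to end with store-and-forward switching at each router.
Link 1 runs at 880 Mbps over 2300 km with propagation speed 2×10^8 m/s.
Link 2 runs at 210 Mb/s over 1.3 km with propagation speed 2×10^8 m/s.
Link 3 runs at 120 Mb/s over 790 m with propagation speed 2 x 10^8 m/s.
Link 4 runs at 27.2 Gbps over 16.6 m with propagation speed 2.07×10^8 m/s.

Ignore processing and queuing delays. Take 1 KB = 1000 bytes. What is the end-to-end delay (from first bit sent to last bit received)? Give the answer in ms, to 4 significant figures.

L = 42400 bits.
Transmission delays (L/R per hop): 0.0481818, 0.201905, 0.353333, 0.00155882 ms; sum = 0.604979 ms.
Propagation delays (d/s per hop): 11.5, 0.0065, 0.00395, 8.01932e-05 ms; sum = 11.5105 ms.
End-to-end = 12.12 ms.

12.12 ms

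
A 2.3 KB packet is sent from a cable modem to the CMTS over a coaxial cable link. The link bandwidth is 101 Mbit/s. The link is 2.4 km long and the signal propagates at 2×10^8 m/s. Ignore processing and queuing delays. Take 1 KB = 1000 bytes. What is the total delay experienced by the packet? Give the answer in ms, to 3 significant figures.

0.194 ms

L = 18400 bits.
Transmission delay = L/R = 18400 / 101000000 = 0.182178 ms.
Propagation delay = d/s = 2400 m / 200000000 m/s = 0.012 ms.
Total = 0.194 ms.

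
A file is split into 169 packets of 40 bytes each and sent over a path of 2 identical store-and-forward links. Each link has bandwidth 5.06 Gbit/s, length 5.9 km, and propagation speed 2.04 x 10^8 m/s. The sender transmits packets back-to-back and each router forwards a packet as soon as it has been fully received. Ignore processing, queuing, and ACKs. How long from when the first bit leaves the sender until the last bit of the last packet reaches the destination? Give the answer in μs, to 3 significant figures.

68.6 μs

Per-hop transmission t_tx = L/R = 320/5060000000 = 0.0632411 μs.
Per-hop propagation t_prop = 5900/204000000 = 28.9216 μs.
Pipeline fill: first packet needs 2·t_tx to clear all hops; remaining 168 packets each add one t_tx.
Total = (2+169-1)·t_tx + 2·t_prop = 170·0.0632411 + 2·28.9216 = 68.6 μs.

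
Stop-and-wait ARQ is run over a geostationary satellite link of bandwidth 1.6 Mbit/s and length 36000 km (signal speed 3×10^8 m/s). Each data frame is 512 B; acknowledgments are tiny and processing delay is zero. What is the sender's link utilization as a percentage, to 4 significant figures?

1.055 %

t_tx = L/R = 4096/1600000 = 0.00256 s.
t_prop = 36000000/300000000 = 0.12 s; RTT = 0.24 s.
Cycle = t_tx + RTT = 0.24256 s.
Utilization = t_tx / cycle = 0.00256/0.24256 = 1.055 %.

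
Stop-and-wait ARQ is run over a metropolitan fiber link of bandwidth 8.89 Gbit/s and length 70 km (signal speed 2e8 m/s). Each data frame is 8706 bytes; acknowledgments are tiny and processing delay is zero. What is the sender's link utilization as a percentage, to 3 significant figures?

1.11 %

t_tx = L/R = 69648/8890000000 = 7.83442e-06 s.
t_prop = 70000/200000000 = 0.00035 s; RTT = 0.0007 s.
Cycle = t_tx + RTT = 0.000707834 s.
Utilization = t_tx / cycle = 7.83442e-06/0.000707834 = 1.11 %.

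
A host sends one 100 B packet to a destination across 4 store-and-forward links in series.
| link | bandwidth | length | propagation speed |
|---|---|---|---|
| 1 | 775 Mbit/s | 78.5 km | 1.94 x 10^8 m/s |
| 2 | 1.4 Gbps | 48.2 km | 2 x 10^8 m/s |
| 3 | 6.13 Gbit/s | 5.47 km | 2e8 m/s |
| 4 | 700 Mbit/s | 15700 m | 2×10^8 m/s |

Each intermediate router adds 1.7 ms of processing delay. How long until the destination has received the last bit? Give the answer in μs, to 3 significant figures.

5850 μs

L = 100 × 8 = 800 bits.
Transmission delays (L/R per hop): 1.03226, 0.571429, 0.130506, 1.14286 μs; sum = 2.87705 μs.
Propagation delays (d/s per hop): 404.639, 241, 27.35, 78.5 μs; sum = 751.489 μs.
Processing at 3 router(s): 3 × 1.7 ms = 5100 μs.
End-to-end = 5850 μs.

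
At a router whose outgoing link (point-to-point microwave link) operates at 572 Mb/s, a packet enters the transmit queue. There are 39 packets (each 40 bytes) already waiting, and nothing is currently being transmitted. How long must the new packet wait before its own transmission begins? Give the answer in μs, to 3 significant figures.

Each queued packet: L/R = 320/572000000 = 0.559441 μs.
39 queued → 21.8182 μs.
Queuing delay = 21.8 μs.

21.8 μs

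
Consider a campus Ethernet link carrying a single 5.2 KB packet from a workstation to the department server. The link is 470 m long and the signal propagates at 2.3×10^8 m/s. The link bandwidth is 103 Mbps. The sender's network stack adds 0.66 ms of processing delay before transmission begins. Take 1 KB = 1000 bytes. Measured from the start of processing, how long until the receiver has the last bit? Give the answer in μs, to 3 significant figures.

L = 41600 bits.
Transmission delay = L/R = 41600 / 103000000 = 403.883 μs.
Propagation delay = d/s = 470 m / 2.3e+08 m/s = 2.04348 μs.
Plus processing delay 0.66 ms = 660 μs.
Total = 1070 μs.

1070 μs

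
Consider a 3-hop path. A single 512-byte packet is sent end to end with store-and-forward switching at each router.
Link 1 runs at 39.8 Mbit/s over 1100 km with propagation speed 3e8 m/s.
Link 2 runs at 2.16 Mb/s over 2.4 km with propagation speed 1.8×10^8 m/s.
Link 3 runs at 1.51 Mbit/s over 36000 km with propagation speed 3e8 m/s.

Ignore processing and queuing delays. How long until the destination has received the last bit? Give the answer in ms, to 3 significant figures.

128 ms

L = 512 × 8 = 4096 bits.
Transmission delays (L/R per hop): 0.102915, 1.8963, 2.71258 ms; sum = 4.71179 ms.
Propagation delays (d/s per hop): 3.66667, 0.0133333, 120 ms; sum = 123.68 ms.
End-to-end = 128 ms.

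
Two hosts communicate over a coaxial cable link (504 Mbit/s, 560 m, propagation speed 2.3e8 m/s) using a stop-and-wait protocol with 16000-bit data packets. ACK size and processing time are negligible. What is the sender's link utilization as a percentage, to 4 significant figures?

t_tx = L/R = 16000/504000000 = 3.1746e-05 s.
t_prop = 560/2.3e+08 = 2.43478e-06 s; RTT = 4.86957e-06 s.
Cycle = t_tx + RTT = 3.66156e-05 s.
Utilization = t_tx / cycle = 3.1746e-05/3.66156e-05 = 86.70 %.

86.70 %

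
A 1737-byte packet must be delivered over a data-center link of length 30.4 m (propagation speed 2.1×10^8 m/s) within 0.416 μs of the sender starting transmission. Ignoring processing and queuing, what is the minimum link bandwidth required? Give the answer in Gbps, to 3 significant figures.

51.2 Gbps

L = 13896 bits.
Propagation delay = 30.4 / 210000000 = 0.144762 μs.
Transmission budget = 0.416 − 0.144762 = 0.271238 μs.
R ≥ L / t_tx = 13896 bits / 2.71238e-07 s = 51.2 Gbps.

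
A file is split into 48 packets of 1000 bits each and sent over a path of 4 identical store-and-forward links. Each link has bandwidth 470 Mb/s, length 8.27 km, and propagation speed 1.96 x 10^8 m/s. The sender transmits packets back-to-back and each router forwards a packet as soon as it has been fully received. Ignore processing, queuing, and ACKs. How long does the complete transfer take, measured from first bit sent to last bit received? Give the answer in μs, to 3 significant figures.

Per-hop transmission t_tx = L/R = 1000/470000000 = 2.12766 μs.
Per-hop propagation t_prop = 8270/196000000 = 42.1939 μs.
Pipeline fill: first packet needs 4·t_tx to clear all hops; remaining 47 packets each add one t_tx.
Total = (4+48-1)·t_tx + 4·t_prop = 51·2.12766 + 4·42.1939 = 277 μs.

277 μs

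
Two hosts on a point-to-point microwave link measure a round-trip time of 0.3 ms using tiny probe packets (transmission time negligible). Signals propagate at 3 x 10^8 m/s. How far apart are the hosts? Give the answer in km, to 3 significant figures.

45.0 km

One-way propagation = RTT/2 = 0.15 ms.
d = s × t = 300000000 × 0.00015 = 45.0 km.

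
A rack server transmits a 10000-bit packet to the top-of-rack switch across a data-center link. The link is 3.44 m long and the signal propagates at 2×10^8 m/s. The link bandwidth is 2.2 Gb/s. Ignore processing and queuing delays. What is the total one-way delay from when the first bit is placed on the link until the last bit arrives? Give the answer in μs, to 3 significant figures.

4.56 μs

Transmission delay = L/R = 10000 / 2200000000 = 4.54545 μs.
Propagation delay = d/s = 3.44 m / 200000000 m/s = 0.0172 μs.
Total = 4.56 μs.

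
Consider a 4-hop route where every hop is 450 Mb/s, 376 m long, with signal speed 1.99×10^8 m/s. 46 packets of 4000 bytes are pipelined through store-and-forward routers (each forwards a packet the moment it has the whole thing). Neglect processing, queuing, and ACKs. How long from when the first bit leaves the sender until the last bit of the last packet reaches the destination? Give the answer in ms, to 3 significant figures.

Per-hop transmission t_tx = L/R = 32000/450000000 = 0.0711111 ms.
Per-hop propagation t_prop = 376/199000000 = 0.00188945 ms.
Pipeline fill: first packet needs 4·t_tx to clear all hops; remaining 45 packets each add one t_tx.
Total = (4+46-1)·t_tx + 4·t_prop = 49·0.0711111 + 4·0.00188945 = 3.49 ms.

3.49 ms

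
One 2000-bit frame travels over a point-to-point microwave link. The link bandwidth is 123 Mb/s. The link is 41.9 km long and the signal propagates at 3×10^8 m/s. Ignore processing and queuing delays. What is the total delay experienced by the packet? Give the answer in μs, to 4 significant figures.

155.9 μs

Transmission delay = L/R = 2000 / 123000000 = 16.2602 μs.
Propagation delay = d/s = 41900 m / 300000000 m/s = 139.667 μs.
Total = 155.9 μs.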